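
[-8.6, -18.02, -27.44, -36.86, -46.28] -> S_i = -8.60 + -9.42*i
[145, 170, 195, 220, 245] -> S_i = 145 + 25*i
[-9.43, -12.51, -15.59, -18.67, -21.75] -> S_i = -9.43 + -3.08*i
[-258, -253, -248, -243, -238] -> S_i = -258 + 5*i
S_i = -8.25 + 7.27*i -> [-8.25, -0.98, 6.29, 13.56, 20.83]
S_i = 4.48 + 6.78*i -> [4.48, 11.26, 18.04, 24.82, 31.6]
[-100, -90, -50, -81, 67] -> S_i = Random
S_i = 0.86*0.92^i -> [0.86, 0.79, 0.73, 0.67, 0.62]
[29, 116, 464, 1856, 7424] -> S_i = 29*4^i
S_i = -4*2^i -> [-4, -8, -16, -32, -64]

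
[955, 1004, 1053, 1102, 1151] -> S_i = 955 + 49*i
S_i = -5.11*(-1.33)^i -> [-5.11, 6.8, -9.04, 12.02, -15.99]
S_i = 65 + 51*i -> [65, 116, 167, 218, 269]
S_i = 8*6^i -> [8, 48, 288, 1728, 10368]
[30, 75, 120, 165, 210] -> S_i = 30 + 45*i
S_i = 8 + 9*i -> [8, 17, 26, 35, 44]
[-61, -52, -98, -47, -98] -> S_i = Random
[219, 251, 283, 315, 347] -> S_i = 219 + 32*i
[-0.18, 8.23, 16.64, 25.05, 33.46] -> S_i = -0.18 + 8.41*i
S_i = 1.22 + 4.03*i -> [1.22, 5.25, 9.28, 13.31, 17.34]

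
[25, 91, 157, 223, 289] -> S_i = 25 + 66*i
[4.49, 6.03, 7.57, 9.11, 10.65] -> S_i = 4.49 + 1.54*i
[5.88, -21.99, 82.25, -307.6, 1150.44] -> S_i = 5.88*(-3.74)^i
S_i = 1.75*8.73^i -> [1.75, 15.28, 133.37, 1164.34, 10164.71]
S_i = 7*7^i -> [7, 49, 343, 2401, 16807]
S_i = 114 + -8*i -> [114, 106, 98, 90, 82]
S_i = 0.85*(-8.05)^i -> [0.85, -6.84, 55.08, -443.41, 3569.46]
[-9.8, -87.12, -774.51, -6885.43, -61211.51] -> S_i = -9.80*8.89^i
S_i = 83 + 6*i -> [83, 89, 95, 101, 107]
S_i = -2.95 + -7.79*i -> [-2.95, -10.74, -18.53, -26.32, -34.11]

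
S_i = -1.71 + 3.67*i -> [-1.71, 1.96, 5.63, 9.3, 12.97]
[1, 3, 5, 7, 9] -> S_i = 1 + 2*i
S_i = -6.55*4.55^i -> [-6.55, -29.8, -135.6, -616.99, -2807.29]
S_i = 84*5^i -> [84, 420, 2100, 10500, 52500]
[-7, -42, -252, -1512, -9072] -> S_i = -7*6^i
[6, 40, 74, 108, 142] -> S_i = 6 + 34*i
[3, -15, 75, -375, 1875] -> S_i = 3*-5^i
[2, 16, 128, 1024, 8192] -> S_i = 2*8^i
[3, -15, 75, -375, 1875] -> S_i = 3*-5^i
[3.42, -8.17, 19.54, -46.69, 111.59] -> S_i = 3.42*(-2.39)^i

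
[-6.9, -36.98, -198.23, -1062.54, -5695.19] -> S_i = -6.90*5.36^i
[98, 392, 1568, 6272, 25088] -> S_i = 98*4^i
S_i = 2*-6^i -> [2, -12, 72, -432, 2592]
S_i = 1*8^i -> [1, 8, 64, 512, 4096]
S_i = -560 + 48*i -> [-560, -512, -464, -416, -368]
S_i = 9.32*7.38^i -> [9.32, 68.78, 507.61, 3746.15, 27646.58]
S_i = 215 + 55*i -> [215, 270, 325, 380, 435]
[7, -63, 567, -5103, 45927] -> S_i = 7*-9^i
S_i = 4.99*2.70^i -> [4.99, 13.47, 36.38, 98.22, 265.19]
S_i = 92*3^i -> [92, 276, 828, 2484, 7452]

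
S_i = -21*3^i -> [-21, -63, -189, -567, -1701]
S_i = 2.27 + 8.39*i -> [2.27, 10.66, 19.05, 27.44, 35.83]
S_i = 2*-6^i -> [2, -12, 72, -432, 2592]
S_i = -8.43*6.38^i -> [-8.43, -53.78, -343.14, -2189.22, -13967.23]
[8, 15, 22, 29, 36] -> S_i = 8 + 7*i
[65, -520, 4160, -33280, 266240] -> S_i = 65*-8^i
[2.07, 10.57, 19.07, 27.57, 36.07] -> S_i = 2.07 + 8.50*i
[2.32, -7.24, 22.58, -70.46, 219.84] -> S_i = 2.32*(-3.12)^i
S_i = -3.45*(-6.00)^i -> [-3.45, 20.7, -124.2, 745.2, -4471.2]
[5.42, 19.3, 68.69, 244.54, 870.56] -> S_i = 5.42*3.56^i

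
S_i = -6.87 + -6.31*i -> [-6.87, -13.18, -19.49, -25.8, -32.11]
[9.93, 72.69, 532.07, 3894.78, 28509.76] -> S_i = 9.93*7.32^i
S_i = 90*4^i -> [90, 360, 1440, 5760, 23040]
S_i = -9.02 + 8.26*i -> [-9.02, -0.76, 7.5, 15.76, 24.02]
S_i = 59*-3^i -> [59, -177, 531, -1593, 4779]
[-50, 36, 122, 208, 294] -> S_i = -50 + 86*i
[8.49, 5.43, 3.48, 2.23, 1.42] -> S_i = 8.49*0.64^i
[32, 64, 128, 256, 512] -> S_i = 32*2^i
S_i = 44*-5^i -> [44, -220, 1100, -5500, 27500]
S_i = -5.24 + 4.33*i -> [-5.24, -0.91, 3.42, 7.75, 12.08]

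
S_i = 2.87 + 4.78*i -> [2.87, 7.65, 12.43, 17.21, 21.99]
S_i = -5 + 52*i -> [-5, 47, 99, 151, 203]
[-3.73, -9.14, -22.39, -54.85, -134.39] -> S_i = -3.73*2.45^i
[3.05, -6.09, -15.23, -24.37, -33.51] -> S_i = 3.05 + -9.14*i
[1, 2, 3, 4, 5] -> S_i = 1 + 1*i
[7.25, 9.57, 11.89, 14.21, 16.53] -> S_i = 7.25 + 2.32*i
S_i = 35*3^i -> [35, 105, 315, 945, 2835]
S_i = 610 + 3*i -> [610, 613, 616, 619, 622]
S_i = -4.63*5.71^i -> [-4.63, -26.44, -150.96, -861.96, -4921.82]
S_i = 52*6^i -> [52, 312, 1872, 11232, 67392]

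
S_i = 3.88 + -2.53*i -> [3.88, 1.35, -1.18, -3.71, -6.24]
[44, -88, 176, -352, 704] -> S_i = 44*-2^i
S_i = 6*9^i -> [6, 54, 486, 4374, 39366]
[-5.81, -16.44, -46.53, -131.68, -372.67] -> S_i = -5.81*2.83^i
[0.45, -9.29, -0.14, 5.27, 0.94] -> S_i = Random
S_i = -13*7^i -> [-13, -91, -637, -4459, -31213]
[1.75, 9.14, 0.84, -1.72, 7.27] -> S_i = Random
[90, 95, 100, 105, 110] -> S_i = 90 + 5*i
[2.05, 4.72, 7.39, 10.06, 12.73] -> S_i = 2.05 + 2.67*i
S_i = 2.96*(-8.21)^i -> [2.96, -24.3, 199.52, -1638.03, 13448.21]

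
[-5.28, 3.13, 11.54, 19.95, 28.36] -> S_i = -5.28 + 8.41*i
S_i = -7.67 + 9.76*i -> [-7.67, 2.09, 11.85, 21.61, 31.37]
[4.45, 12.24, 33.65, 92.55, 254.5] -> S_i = 4.45*2.75^i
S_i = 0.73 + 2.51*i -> [0.73, 3.24, 5.75, 8.26, 10.77]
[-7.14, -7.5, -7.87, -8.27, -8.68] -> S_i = -7.14*1.05^i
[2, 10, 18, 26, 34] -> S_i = 2 + 8*i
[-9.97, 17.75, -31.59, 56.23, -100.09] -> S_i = -9.97*(-1.78)^i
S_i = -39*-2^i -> [-39, 78, -156, 312, -624]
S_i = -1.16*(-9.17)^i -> [-1.16, 10.64, -97.54, 894.47, -8202.29]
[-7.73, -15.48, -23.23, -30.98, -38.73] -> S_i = -7.73 + -7.75*i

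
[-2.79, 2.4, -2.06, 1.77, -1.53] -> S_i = -2.79*(-0.86)^i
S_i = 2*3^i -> [2, 6, 18, 54, 162]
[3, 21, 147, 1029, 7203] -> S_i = 3*7^i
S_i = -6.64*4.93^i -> [-6.64, -32.74, -161.38, -795.63, -3922.44]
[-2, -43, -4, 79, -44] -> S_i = Random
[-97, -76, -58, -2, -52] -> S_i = Random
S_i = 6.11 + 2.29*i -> [6.11, 8.4, 10.69, 12.98, 15.27]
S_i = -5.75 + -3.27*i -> [-5.75, -9.02, -12.29, -15.56, -18.83]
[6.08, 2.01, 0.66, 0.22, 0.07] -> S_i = 6.08*0.33^i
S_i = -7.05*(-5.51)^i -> [-7.05, 38.85, -214.04, 1179.35, -6498.24]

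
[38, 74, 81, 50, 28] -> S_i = Random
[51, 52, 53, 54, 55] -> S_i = 51 + 1*i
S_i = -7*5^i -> [-7, -35, -175, -875, -4375]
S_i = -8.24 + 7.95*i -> [-8.24, -0.29, 7.66, 15.61, 23.56]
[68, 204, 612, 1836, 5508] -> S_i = 68*3^i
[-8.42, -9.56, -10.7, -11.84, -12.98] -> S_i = -8.42 + -1.14*i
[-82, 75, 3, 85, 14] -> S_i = Random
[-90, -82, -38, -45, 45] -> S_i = Random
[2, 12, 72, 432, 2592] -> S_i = 2*6^i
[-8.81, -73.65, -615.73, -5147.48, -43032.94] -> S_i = -8.81*8.36^i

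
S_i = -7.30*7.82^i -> [-7.3, -57.09, -446.41, -3490.95, -27299.2]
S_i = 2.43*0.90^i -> [2.43, 2.19, 1.97, 1.77, 1.59]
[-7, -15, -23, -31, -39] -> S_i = -7 + -8*i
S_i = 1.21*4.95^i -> [1.21, 5.99, 29.65, 146.76, 726.45]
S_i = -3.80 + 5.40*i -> [-3.8, 1.6, 7.0, 12.4, 17.8]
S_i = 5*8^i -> [5, 40, 320, 2560, 20480]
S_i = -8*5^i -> [-8, -40, -200, -1000, -5000]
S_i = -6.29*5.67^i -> [-6.29, -35.66, -202.22, -1146.57, -6501.04]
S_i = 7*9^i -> [7, 63, 567, 5103, 45927]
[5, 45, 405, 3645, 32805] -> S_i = 5*9^i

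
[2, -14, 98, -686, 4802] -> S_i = 2*-7^i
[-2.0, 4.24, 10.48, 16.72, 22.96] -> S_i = -2.00 + 6.24*i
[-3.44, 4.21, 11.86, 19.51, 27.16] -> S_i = -3.44 + 7.65*i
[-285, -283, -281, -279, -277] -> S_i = -285 + 2*i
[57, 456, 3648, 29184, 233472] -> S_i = 57*8^i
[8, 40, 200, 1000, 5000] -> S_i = 8*5^i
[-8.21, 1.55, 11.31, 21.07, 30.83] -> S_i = -8.21 + 9.76*i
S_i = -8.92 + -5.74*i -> [-8.92, -14.66, -20.4, -26.14, -31.88]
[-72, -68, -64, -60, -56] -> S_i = -72 + 4*i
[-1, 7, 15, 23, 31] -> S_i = -1 + 8*i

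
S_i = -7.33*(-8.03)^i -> [-7.33, 58.86, -472.64, 3795.34, -30476.57]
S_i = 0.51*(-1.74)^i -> [0.51, -0.89, 1.54, -2.69, 4.67]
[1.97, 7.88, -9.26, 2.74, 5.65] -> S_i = Random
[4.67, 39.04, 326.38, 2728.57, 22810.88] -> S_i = 4.67*8.36^i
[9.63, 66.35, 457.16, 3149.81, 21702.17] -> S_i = 9.63*6.89^i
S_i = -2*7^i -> [-2, -14, -98, -686, -4802]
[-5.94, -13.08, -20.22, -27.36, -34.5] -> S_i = -5.94 + -7.14*i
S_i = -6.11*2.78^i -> [-6.11, -16.99, -47.22, -131.27, -364.94]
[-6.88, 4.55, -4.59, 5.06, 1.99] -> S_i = Random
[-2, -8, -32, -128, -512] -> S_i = -2*4^i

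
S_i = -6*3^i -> [-6, -18, -54, -162, -486]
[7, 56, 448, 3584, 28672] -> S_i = 7*8^i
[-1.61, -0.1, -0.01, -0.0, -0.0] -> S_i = -1.61*0.06^i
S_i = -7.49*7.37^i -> [-7.49, -55.2, -406.83, -2998.36, -22097.94]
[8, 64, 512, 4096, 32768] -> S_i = 8*8^i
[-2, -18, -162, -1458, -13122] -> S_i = -2*9^i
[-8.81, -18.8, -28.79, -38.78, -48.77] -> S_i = -8.81 + -9.99*i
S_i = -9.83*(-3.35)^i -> [-9.83, 32.93, -110.32, 369.56, -1238.03]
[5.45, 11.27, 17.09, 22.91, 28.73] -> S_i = 5.45 + 5.82*i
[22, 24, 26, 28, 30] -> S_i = 22 + 2*i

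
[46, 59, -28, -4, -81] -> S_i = Random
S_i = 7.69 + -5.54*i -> [7.69, 2.15, -3.39, -8.93, -14.47]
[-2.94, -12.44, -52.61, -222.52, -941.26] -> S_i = -2.94*4.23^i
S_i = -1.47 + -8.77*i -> [-1.47, -10.24, -19.01, -27.78, -36.55]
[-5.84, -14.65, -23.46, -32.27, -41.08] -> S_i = -5.84 + -8.81*i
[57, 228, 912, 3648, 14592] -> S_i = 57*4^i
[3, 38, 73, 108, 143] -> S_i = 3 + 35*i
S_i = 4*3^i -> [4, 12, 36, 108, 324]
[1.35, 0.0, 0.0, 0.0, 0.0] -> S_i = 1.35*0.00^i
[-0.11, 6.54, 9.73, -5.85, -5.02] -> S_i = Random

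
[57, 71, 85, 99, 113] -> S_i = 57 + 14*i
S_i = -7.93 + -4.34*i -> [-7.93, -12.27, -16.61, -20.95, -25.29]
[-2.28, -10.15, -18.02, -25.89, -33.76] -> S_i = -2.28 + -7.87*i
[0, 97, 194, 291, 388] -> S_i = 0 + 97*i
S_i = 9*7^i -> [9, 63, 441, 3087, 21609]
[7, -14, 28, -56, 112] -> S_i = 7*-2^i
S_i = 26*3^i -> [26, 78, 234, 702, 2106]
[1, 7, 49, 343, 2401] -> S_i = 1*7^i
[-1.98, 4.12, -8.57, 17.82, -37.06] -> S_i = -1.98*(-2.08)^i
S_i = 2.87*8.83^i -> [2.87, 25.34, 223.77, 1975.9, 17447.16]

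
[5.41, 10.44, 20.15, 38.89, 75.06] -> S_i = 5.41*1.93^i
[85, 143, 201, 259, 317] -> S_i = 85 + 58*i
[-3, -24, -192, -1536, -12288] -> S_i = -3*8^i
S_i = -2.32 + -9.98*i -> [-2.32, -12.3, -22.28, -32.26, -42.24]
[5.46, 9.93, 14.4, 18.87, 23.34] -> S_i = 5.46 + 4.47*i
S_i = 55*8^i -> [55, 440, 3520, 28160, 225280]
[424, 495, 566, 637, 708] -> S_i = 424 + 71*i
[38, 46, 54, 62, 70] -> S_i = 38 + 8*i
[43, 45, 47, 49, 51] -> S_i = 43 + 2*i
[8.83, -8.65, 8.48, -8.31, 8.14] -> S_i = 8.83*(-0.98)^i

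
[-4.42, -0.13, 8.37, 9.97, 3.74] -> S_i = Random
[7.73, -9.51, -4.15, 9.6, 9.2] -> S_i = Random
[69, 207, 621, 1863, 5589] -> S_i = 69*3^i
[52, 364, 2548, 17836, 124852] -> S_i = 52*7^i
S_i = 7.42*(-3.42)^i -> [7.42, -25.38, 86.79, -296.81, 1015.1]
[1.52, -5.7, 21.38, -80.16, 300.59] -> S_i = 1.52*(-3.75)^i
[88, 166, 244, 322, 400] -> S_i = 88 + 78*i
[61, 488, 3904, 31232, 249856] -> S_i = 61*8^i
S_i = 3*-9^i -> [3, -27, 243, -2187, 19683]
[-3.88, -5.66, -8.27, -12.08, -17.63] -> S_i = -3.88*1.46^i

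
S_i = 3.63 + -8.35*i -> [3.63, -4.72, -13.07, -21.42, -29.77]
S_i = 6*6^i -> [6, 36, 216, 1296, 7776]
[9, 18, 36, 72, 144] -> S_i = 9*2^i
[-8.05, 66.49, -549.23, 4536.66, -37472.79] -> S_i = -8.05*(-8.26)^i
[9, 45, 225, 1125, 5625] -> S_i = 9*5^i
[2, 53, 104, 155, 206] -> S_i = 2 + 51*i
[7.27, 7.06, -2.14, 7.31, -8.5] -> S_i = Random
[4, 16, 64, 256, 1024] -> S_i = 4*4^i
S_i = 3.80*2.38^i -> [3.8, 9.04, 21.52, 51.23, 121.92]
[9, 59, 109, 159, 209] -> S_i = 9 + 50*i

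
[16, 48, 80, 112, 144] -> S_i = 16 + 32*i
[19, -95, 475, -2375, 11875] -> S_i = 19*-5^i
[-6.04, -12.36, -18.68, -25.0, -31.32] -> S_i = -6.04 + -6.32*i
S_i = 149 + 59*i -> [149, 208, 267, 326, 385]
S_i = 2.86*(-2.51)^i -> [2.86, -7.18, 18.02, -45.23, 113.52]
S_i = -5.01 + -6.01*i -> [-5.01, -11.02, -17.03, -23.04, -29.05]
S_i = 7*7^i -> [7, 49, 343, 2401, 16807]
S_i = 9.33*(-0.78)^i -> [9.33, -7.28, 5.68, -4.43, 3.45]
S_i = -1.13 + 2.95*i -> [-1.13, 1.82, 4.77, 7.72, 10.67]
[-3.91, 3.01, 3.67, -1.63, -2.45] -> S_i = Random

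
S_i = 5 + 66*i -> [5, 71, 137, 203, 269]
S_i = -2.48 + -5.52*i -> [-2.48, -8.0, -13.52, -19.04, -24.56]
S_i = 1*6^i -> [1, 6, 36, 216, 1296]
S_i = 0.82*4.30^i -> [0.82, 3.53, 15.16, 65.2, 280.34]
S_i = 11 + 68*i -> [11, 79, 147, 215, 283]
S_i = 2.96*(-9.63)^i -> [2.96, -28.5, 274.5, -2643.45, 25456.39]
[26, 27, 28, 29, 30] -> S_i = 26 + 1*i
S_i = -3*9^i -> [-3, -27, -243, -2187, -19683]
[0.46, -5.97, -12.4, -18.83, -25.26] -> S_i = 0.46 + -6.43*i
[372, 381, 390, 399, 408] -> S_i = 372 + 9*i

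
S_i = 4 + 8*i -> [4, 12, 20, 28, 36]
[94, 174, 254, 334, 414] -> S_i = 94 + 80*i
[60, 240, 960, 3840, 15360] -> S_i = 60*4^i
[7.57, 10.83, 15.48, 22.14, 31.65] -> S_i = 7.57*1.43^i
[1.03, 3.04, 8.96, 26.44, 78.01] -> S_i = 1.03*2.95^i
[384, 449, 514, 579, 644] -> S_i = 384 + 65*i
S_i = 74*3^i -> [74, 222, 666, 1998, 5994]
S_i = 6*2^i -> [6, 12, 24, 48, 96]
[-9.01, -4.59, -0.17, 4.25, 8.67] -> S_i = -9.01 + 4.42*i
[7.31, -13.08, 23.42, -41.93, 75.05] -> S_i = 7.31*(-1.79)^i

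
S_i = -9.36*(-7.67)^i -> [-9.36, 71.79, -550.64, 4223.4, -32393.46]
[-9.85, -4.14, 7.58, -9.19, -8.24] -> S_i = Random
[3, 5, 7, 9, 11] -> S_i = 3 + 2*i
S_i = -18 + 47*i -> [-18, 29, 76, 123, 170]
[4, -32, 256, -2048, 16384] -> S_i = 4*-8^i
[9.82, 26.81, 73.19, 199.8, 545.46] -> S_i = 9.82*2.73^i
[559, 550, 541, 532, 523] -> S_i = 559 + -9*i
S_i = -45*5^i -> [-45, -225, -1125, -5625, -28125]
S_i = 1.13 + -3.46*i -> [1.13, -2.33, -5.79, -9.25, -12.71]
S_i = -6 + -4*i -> [-6, -10, -14, -18, -22]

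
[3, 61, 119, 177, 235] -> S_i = 3 + 58*i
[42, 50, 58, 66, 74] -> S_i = 42 + 8*i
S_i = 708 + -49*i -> [708, 659, 610, 561, 512]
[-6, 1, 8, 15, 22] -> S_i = -6 + 7*i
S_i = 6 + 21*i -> [6, 27, 48, 69, 90]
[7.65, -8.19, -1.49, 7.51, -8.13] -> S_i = Random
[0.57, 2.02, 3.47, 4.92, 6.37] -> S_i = 0.57 + 1.45*i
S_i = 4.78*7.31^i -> [4.78, 34.94, 255.42, 1867.15, 13648.89]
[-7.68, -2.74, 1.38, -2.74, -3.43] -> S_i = Random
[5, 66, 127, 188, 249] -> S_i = 5 + 61*i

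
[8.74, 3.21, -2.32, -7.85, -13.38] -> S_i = 8.74 + -5.53*i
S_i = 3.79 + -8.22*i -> [3.79, -4.43, -12.65, -20.87, -29.09]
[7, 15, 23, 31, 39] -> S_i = 7 + 8*i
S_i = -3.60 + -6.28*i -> [-3.6, -9.88, -16.16, -22.44, -28.72]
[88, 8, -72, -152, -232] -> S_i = 88 + -80*i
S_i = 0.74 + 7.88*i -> [0.74, 8.62, 16.5, 24.38, 32.26]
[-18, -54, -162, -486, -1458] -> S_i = -18*3^i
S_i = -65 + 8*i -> [-65, -57, -49, -41, -33]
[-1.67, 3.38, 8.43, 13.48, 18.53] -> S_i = -1.67 + 5.05*i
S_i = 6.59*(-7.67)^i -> [6.59, -50.55, 387.68, -2973.52, 22806.93]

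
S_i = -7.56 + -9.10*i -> [-7.56, -16.66, -25.76, -34.86, -43.96]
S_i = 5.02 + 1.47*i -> [5.02, 6.49, 7.96, 9.43, 10.9]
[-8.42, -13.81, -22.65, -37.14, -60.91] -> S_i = -8.42*1.64^i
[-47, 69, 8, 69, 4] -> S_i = Random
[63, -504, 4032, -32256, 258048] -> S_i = 63*-8^i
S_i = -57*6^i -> [-57, -342, -2052, -12312, -73872]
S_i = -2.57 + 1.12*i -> [-2.57, -1.45, -0.33, 0.79, 1.91]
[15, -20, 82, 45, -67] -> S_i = Random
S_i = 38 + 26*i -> [38, 64, 90, 116, 142]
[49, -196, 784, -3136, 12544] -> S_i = 49*-4^i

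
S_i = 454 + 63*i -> [454, 517, 580, 643, 706]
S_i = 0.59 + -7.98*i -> [0.59, -7.39, -15.37, -23.35, -31.33]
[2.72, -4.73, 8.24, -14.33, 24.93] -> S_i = 2.72*(-1.74)^i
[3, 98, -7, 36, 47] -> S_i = Random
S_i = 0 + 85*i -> [0, 85, 170, 255, 340]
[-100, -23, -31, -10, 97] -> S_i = Random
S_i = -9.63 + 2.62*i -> [-9.63, -7.01, -4.39, -1.77, 0.85]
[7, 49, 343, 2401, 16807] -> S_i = 7*7^i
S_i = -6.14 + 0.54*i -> [-6.14, -5.6, -5.06, -4.52, -3.98]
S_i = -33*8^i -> [-33, -264, -2112, -16896, -135168]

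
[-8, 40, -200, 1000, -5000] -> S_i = -8*-5^i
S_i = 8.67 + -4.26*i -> [8.67, 4.41, 0.15, -4.11, -8.37]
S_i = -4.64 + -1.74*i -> [-4.64, -6.38, -8.12, -9.86, -11.6]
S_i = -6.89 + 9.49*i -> [-6.89, 2.6, 12.09, 21.58, 31.07]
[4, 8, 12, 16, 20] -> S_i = 4 + 4*i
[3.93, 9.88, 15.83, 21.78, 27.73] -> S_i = 3.93 + 5.95*i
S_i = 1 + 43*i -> [1, 44, 87, 130, 173]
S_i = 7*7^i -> [7, 49, 343, 2401, 16807]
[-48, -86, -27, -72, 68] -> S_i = Random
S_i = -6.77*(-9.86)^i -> [-6.77, 66.75, -658.18, 6489.62, -63987.67]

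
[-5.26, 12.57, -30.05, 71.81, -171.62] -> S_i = -5.26*(-2.39)^i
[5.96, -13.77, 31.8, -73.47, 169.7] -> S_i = 5.96*(-2.31)^i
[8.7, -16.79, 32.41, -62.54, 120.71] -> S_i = 8.70*(-1.93)^i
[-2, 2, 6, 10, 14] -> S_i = -2 + 4*i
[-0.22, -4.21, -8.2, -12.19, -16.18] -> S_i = -0.22 + -3.99*i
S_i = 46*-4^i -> [46, -184, 736, -2944, 11776]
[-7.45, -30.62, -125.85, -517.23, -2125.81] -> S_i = -7.45*4.11^i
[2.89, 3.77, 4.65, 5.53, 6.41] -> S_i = 2.89 + 0.88*i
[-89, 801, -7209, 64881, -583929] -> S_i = -89*-9^i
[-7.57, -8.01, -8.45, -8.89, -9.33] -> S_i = -7.57 + -0.44*i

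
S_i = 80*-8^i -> [80, -640, 5120, -40960, 327680]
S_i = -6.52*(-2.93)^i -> [-6.52, 19.1, -55.97, 164.0, -480.53]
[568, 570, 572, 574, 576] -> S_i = 568 + 2*i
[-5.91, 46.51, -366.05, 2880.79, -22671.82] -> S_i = -5.91*(-7.87)^i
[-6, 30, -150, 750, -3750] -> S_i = -6*-5^i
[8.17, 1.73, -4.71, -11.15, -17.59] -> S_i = 8.17 + -6.44*i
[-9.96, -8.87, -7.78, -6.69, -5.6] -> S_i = -9.96 + 1.09*i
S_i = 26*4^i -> [26, 104, 416, 1664, 6656]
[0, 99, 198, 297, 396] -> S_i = 0 + 99*i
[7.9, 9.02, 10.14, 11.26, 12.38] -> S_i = 7.90 + 1.12*i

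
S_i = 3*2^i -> [3, 6, 12, 24, 48]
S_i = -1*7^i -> [-1, -7, -49, -343, -2401]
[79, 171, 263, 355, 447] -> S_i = 79 + 92*i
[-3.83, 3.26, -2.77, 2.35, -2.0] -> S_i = -3.83*(-0.85)^i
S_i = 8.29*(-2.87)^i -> [8.29, -23.79, 68.28, -195.97, 562.45]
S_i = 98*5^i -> [98, 490, 2450, 12250, 61250]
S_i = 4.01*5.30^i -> [4.01, 21.25, 112.64, 597.0, 3164.08]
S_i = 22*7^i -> [22, 154, 1078, 7546, 52822]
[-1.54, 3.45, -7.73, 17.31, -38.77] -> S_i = -1.54*(-2.24)^i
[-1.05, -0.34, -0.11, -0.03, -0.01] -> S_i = -1.05*0.32^i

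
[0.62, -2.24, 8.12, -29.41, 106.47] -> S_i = 0.62*(-3.62)^i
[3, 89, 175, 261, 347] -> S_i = 3 + 86*i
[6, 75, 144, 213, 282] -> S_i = 6 + 69*i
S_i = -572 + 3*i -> [-572, -569, -566, -563, -560]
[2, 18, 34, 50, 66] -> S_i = 2 + 16*i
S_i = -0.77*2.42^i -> [-0.77, -1.86, -4.51, -10.91, -26.41]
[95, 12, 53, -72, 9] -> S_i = Random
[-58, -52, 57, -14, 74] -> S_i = Random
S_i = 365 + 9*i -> [365, 374, 383, 392, 401]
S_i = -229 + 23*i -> [-229, -206, -183, -160, -137]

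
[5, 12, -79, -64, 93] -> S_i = Random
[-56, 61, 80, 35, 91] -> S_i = Random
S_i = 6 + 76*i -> [6, 82, 158, 234, 310]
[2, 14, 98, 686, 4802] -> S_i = 2*7^i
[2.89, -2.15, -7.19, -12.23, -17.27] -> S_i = 2.89 + -5.04*i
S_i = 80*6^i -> [80, 480, 2880, 17280, 103680]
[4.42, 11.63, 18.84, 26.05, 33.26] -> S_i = 4.42 + 7.21*i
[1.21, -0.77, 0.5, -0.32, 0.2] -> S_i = 1.21*(-0.64)^i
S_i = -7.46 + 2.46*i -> [-7.46, -5.0, -2.54, -0.08, 2.38]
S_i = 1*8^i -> [1, 8, 64, 512, 4096]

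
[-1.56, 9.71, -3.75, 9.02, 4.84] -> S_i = Random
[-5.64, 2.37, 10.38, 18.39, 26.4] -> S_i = -5.64 + 8.01*i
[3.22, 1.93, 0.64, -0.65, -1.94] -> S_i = 3.22 + -1.29*i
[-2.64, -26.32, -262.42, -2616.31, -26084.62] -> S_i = -2.64*9.97^i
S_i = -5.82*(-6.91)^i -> [-5.82, 40.22, -277.89, 1920.25, -13268.91]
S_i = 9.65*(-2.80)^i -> [9.65, -27.02, 75.66, -211.84, 593.14]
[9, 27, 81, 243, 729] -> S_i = 9*3^i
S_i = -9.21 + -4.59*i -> [-9.21, -13.8, -18.39, -22.98, -27.57]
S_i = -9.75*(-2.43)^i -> [-9.75, 23.69, -57.57, 139.9, -339.96]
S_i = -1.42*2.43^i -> [-1.42, -3.45, -8.38, -20.38, -49.51]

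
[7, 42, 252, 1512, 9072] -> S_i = 7*6^i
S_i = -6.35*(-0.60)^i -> [-6.35, 3.81, -2.29, 1.37, -0.82]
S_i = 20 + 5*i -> [20, 25, 30, 35, 40]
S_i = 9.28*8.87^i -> [9.28, 82.31, 730.12, 6476.18, 57443.71]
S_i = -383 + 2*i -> [-383, -381, -379, -377, -375]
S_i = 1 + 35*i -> [1, 36, 71, 106, 141]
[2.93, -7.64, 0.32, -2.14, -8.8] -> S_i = Random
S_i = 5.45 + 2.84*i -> [5.45, 8.29, 11.13, 13.97, 16.81]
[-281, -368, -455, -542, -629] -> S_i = -281 + -87*i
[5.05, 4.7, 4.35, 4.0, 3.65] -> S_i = 5.05 + -0.35*i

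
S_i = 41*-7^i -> [41, -287, 2009, -14063, 98441]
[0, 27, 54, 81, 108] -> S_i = 0 + 27*i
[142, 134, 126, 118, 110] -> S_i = 142 + -8*i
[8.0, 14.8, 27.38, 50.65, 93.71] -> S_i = 8.00*1.85^i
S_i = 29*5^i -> [29, 145, 725, 3625, 18125]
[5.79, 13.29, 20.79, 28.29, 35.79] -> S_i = 5.79 + 7.50*i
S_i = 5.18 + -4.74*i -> [5.18, 0.44, -4.3, -9.04, -13.78]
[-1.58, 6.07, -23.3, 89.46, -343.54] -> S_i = -1.58*(-3.84)^i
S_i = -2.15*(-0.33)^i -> [-2.15, 0.71, -0.23, 0.08, -0.03]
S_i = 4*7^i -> [4, 28, 196, 1372, 9604]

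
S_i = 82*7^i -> [82, 574, 4018, 28126, 196882]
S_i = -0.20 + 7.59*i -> [-0.2, 7.39, 14.98, 22.57, 30.16]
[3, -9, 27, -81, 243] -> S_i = 3*-3^i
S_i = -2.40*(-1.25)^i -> [-2.4, 3.0, -3.75, 4.69, -5.86]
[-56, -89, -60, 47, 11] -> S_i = Random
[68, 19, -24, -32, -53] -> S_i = Random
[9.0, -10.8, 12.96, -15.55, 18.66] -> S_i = 9.00*(-1.20)^i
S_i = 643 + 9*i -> [643, 652, 661, 670, 679]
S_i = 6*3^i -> [6, 18, 54, 162, 486]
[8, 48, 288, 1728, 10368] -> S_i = 8*6^i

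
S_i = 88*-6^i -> [88, -528, 3168, -19008, 114048]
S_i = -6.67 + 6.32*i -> [-6.67, -0.35, 5.97, 12.29, 18.61]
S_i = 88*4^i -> [88, 352, 1408, 5632, 22528]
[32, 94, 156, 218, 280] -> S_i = 32 + 62*i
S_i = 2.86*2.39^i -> [2.86, 6.84, 16.34, 39.04, 93.32]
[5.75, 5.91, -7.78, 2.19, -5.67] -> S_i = Random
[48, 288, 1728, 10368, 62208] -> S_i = 48*6^i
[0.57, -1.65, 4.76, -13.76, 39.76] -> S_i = 0.57*(-2.89)^i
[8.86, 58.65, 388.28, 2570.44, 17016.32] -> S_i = 8.86*6.62^i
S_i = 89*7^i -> [89, 623, 4361, 30527, 213689]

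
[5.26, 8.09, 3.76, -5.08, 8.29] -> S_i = Random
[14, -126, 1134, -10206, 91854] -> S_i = 14*-9^i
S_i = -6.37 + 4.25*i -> [-6.37, -2.12, 2.13, 6.38, 10.63]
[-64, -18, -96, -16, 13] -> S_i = Random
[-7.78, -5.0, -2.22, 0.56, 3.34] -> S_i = -7.78 + 2.78*i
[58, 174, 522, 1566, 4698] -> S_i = 58*3^i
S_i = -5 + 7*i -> [-5, 2, 9, 16, 23]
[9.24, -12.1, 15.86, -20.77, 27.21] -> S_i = 9.24*(-1.31)^i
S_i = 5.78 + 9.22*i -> [5.78, 15.0, 24.22, 33.44, 42.66]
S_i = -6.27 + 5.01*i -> [-6.27, -1.26, 3.75, 8.76, 13.77]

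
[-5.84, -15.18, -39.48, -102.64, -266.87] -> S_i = -5.84*2.60^i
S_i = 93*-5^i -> [93, -465, 2325, -11625, 58125]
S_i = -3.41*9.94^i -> [-3.41, -33.9, -336.92, -3348.99, -33288.94]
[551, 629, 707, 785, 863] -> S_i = 551 + 78*i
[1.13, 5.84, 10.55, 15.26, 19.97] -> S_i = 1.13 + 4.71*i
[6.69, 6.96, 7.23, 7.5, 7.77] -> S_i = 6.69 + 0.27*i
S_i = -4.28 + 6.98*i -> [-4.28, 2.7, 9.68, 16.66, 23.64]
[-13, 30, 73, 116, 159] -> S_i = -13 + 43*i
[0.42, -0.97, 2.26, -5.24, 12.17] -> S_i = 0.42*(-2.32)^i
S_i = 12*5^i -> [12, 60, 300, 1500, 7500]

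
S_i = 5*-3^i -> [5, -15, 45, -135, 405]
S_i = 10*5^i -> [10, 50, 250, 1250, 6250]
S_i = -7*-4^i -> [-7, 28, -112, 448, -1792]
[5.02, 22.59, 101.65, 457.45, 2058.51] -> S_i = 5.02*4.50^i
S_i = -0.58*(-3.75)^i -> [-0.58, 2.17, -8.16, 30.59, -114.7]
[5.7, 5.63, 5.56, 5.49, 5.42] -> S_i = 5.70 + -0.07*i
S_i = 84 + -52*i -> [84, 32, -20, -72, -124]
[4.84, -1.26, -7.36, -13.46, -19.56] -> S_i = 4.84 + -6.10*i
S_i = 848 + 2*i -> [848, 850, 852, 854, 856]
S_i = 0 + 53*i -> [0, 53, 106, 159, 212]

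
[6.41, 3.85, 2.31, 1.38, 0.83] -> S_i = 6.41*0.60^i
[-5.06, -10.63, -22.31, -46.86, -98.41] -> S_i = -5.06*2.10^i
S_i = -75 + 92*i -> [-75, 17, 109, 201, 293]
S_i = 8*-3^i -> [8, -24, 72, -216, 648]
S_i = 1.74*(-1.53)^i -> [1.74, -2.66, 4.07, -6.23, 9.53]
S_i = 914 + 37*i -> [914, 951, 988, 1025, 1062]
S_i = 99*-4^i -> [99, -396, 1584, -6336, 25344]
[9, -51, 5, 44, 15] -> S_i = Random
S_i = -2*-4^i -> [-2, 8, -32, 128, -512]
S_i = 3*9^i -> [3, 27, 243, 2187, 19683]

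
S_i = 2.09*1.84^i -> [2.09, 3.85, 7.08, 13.02, 23.96]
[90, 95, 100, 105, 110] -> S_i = 90 + 5*i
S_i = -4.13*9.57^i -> [-4.13, -39.52, -378.25, -3619.81, -34641.59]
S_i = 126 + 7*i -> [126, 133, 140, 147, 154]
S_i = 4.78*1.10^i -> [4.78, 5.26, 5.78, 6.36, 7.0]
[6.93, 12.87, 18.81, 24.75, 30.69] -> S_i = 6.93 + 5.94*i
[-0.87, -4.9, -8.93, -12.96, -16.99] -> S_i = -0.87 + -4.03*i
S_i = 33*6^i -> [33, 198, 1188, 7128, 42768]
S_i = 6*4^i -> [6, 24, 96, 384, 1536]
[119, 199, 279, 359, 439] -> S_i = 119 + 80*i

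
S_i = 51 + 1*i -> [51, 52, 53, 54, 55]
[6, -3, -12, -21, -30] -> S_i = 6 + -9*i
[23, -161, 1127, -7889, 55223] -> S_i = 23*-7^i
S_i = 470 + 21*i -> [470, 491, 512, 533, 554]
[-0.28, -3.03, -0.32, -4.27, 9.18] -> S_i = Random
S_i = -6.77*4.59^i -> [-6.77, -31.07, -142.63, -654.68, -3004.96]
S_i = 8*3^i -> [8, 24, 72, 216, 648]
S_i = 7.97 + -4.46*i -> [7.97, 3.51, -0.95, -5.41, -9.87]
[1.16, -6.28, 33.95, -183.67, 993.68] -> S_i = 1.16*(-5.41)^i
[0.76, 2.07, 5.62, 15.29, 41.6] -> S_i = 0.76*2.72^i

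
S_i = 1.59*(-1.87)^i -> [1.59, -2.97, 5.56, -10.4, 19.44]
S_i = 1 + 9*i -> [1, 10, 19, 28, 37]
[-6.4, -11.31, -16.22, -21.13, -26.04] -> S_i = -6.40 + -4.91*i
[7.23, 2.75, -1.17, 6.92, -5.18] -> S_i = Random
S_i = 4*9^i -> [4, 36, 324, 2916, 26244]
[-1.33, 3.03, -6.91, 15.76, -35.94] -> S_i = -1.33*(-2.28)^i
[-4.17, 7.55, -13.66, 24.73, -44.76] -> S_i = -4.17*(-1.81)^i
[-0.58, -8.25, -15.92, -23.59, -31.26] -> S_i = -0.58 + -7.67*i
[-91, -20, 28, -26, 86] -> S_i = Random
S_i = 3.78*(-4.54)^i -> [3.78, -17.16, 77.91, -353.72, 1605.89]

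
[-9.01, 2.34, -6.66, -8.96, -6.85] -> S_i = Random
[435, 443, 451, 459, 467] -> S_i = 435 + 8*i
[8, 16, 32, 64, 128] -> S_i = 8*2^i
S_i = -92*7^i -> [-92, -644, -4508, -31556, -220892]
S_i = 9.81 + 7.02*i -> [9.81, 16.83, 23.85, 30.87, 37.89]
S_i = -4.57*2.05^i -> [-4.57, -9.37, -19.21, -39.37, -80.71]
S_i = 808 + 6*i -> [808, 814, 820, 826, 832]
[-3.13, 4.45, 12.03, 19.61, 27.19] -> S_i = -3.13 + 7.58*i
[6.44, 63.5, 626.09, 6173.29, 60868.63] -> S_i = 6.44*9.86^i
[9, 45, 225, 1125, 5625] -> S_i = 9*5^i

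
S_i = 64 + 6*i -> [64, 70, 76, 82, 88]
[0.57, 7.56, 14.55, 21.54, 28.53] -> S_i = 0.57 + 6.99*i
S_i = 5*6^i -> [5, 30, 180, 1080, 6480]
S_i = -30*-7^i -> [-30, 210, -1470, 10290, -72030]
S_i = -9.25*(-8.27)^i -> [-9.25, 76.5, -632.63, 5231.89, -43267.7]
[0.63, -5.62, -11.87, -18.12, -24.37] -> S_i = 0.63 + -6.25*i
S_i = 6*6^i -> [6, 36, 216, 1296, 7776]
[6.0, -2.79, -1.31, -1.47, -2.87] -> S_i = Random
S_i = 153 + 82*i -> [153, 235, 317, 399, 481]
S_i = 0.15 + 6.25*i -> [0.15, 6.4, 12.65, 18.9, 25.15]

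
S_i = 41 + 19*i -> [41, 60, 79, 98, 117]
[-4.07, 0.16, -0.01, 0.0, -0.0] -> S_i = -4.07*(-0.04)^i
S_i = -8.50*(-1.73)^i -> [-8.5, 14.7, -25.44, 44.01, -76.14]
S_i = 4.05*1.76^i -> [4.05, 7.13, 12.55, 22.08, 38.86]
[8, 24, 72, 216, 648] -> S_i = 8*3^i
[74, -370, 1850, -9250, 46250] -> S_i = 74*-5^i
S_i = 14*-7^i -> [14, -98, 686, -4802, 33614]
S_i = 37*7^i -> [37, 259, 1813, 12691, 88837]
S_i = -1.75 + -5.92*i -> [-1.75, -7.67, -13.59, -19.51, -25.43]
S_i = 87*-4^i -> [87, -348, 1392, -5568, 22272]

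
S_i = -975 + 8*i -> [-975, -967, -959, -951, -943]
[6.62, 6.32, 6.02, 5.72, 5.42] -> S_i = 6.62 + -0.30*i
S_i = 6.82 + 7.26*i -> [6.82, 14.08, 21.34, 28.6, 35.86]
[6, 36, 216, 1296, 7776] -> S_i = 6*6^i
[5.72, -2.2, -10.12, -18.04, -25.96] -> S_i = 5.72 + -7.92*i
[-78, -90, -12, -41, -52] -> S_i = Random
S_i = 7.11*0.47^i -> [7.11, 3.34, 1.57, 0.74, 0.35]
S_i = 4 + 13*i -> [4, 17, 30, 43, 56]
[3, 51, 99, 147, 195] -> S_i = 3 + 48*i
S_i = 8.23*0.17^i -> [8.23, 1.4, 0.24, 0.04, 0.01]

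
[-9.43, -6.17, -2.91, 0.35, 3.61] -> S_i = -9.43 + 3.26*i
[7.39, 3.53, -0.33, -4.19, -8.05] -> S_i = 7.39 + -3.86*i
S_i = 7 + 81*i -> [7, 88, 169, 250, 331]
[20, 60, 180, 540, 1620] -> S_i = 20*3^i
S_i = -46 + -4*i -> [-46, -50, -54, -58, -62]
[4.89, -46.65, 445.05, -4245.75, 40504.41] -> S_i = 4.89*(-9.54)^i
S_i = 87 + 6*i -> [87, 93, 99, 105, 111]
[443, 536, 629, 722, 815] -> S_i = 443 + 93*i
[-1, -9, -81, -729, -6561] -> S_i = -1*9^i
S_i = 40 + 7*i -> [40, 47, 54, 61, 68]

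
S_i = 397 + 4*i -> [397, 401, 405, 409, 413]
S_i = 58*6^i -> [58, 348, 2088, 12528, 75168]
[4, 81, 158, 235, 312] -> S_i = 4 + 77*i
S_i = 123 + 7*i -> [123, 130, 137, 144, 151]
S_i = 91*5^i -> [91, 455, 2275, 11375, 56875]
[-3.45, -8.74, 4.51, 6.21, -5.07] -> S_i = Random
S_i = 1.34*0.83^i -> [1.34, 1.11, 0.92, 0.77, 0.64]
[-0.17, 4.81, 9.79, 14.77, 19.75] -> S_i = -0.17 + 4.98*i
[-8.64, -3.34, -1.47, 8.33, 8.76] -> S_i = Random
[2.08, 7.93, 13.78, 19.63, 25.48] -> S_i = 2.08 + 5.85*i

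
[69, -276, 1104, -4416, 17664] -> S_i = 69*-4^i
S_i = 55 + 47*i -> [55, 102, 149, 196, 243]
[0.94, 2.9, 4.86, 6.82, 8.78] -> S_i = 0.94 + 1.96*i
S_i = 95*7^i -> [95, 665, 4655, 32585, 228095]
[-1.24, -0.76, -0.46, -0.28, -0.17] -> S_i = -1.24*0.61^i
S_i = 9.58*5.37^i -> [9.58, 51.44, 276.26, 1483.5, 7966.41]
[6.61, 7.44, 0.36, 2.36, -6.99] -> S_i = Random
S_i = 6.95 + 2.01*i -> [6.95, 8.96, 10.97, 12.98, 14.99]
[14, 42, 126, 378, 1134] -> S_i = 14*3^i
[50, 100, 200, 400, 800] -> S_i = 50*2^i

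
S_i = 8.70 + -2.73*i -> [8.7, 5.97, 3.24, 0.51, -2.22]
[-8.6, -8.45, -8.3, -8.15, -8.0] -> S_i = -8.60 + 0.15*i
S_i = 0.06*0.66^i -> [0.06, 0.04, 0.03, 0.02, 0.01]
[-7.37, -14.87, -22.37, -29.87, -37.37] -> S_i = -7.37 + -7.50*i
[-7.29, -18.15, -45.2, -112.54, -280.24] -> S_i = -7.29*2.49^i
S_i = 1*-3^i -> [1, -3, 9, -27, 81]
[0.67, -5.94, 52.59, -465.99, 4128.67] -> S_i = 0.67*(-8.86)^i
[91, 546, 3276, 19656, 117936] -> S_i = 91*6^i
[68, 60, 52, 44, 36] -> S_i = 68 + -8*i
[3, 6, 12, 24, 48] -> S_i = 3*2^i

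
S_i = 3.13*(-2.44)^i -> [3.13, -7.64, 18.63, -45.47, 110.94]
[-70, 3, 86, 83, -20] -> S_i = Random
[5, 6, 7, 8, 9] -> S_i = 5 + 1*i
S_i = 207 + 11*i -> [207, 218, 229, 240, 251]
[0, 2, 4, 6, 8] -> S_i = 0 + 2*i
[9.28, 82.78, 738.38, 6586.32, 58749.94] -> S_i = 9.28*8.92^i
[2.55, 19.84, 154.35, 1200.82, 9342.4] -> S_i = 2.55*7.78^i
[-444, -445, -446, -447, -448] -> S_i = -444 + -1*i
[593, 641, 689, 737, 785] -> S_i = 593 + 48*i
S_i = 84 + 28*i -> [84, 112, 140, 168, 196]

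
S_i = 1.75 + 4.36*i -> [1.75, 6.11, 10.47, 14.83, 19.19]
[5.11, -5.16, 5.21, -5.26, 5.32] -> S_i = 5.11*(-1.01)^i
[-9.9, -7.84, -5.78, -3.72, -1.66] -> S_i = -9.90 + 2.06*i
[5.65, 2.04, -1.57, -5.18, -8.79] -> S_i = 5.65 + -3.61*i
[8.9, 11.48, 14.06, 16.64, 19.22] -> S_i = 8.90 + 2.58*i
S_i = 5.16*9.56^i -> [5.16, 49.33, 471.59, 4508.41, 43100.4]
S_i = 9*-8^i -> [9, -72, 576, -4608, 36864]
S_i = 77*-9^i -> [77, -693, 6237, -56133, 505197]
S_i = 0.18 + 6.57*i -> [0.18, 6.75, 13.32, 19.89, 26.46]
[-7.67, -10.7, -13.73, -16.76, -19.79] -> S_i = -7.67 + -3.03*i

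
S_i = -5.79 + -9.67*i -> [-5.79, -15.46, -25.13, -34.8, -44.47]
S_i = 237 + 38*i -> [237, 275, 313, 351, 389]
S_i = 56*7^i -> [56, 392, 2744, 19208, 134456]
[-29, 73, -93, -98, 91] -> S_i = Random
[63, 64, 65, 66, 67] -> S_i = 63 + 1*i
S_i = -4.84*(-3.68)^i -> [-4.84, 17.81, -65.55, 241.21, -887.64]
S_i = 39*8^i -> [39, 312, 2496, 19968, 159744]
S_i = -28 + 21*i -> [-28, -7, 14, 35, 56]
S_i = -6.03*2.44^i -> [-6.03, -14.71, -35.9, -87.6, -213.74]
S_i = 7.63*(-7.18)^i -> [7.63, -54.78, 393.34, -2824.22, 20277.87]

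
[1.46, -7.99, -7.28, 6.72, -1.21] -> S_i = Random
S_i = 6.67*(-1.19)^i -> [6.67, -7.94, 9.45, -11.24, 13.38]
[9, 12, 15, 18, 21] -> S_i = 9 + 3*i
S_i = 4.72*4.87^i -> [4.72, 22.99, 111.94, 545.17, 2654.96]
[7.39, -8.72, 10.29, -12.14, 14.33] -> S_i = 7.39*(-1.18)^i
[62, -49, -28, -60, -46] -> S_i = Random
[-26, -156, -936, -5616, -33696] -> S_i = -26*6^i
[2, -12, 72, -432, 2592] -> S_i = 2*-6^i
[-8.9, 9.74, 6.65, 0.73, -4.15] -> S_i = Random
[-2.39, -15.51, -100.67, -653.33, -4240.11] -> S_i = -2.39*6.49^i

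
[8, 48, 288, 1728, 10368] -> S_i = 8*6^i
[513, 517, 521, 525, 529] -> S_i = 513 + 4*i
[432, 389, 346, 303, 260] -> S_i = 432 + -43*i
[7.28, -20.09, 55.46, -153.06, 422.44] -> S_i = 7.28*(-2.76)^i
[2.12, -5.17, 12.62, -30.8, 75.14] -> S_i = 2.12*(-2.44)^i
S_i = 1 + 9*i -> [1, 10, 19, 28, 37]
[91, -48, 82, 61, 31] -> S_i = Random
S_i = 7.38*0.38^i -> [7.38, 2.8, 1.07, 0.4, 0.15]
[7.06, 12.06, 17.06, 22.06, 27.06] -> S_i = 7.06 + 5.00*i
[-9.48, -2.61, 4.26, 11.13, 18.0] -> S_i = -9.48 + 6.87*i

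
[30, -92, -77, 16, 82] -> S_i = Random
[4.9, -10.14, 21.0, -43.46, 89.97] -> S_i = 4.90*(-2.07)^i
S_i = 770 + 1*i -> [770, 771, 772, 773, 774]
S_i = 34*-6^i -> [34, -204, 1224, -7344, 44064]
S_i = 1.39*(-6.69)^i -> [1.39, -9.3, 62.21, -416.19, 2784.32]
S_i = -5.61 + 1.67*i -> [-5.61, -3.94, -2.27, -0.6, 1.07]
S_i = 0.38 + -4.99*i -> [0.38, -4.61, -9.6, -14.59, -19.58]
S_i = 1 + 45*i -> [1, 46, 91, 136, 181]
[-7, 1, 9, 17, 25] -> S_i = -7 + 8*i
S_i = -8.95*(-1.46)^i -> [-8.95, 13.07, -19.08, 27.85, -40.67]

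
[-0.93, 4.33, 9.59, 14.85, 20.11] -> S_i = -0.93 + 5.26*i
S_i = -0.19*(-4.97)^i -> [-0.19, 0.94, -4.69, 23.33, -115.93]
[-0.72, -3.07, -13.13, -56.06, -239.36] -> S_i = -0.72*4.27^i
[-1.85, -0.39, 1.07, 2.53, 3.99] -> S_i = -1.85 + 1.46*i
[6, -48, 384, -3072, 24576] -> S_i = 6*-8^i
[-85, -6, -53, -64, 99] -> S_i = Random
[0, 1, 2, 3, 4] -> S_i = 0 + 1*i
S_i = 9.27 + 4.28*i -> [9.27, 13.55, 17.83, 22.11, 26.39]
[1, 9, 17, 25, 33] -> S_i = 1 + 8*i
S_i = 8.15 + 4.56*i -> [8.15, 12.71, 17.27, 21.83, 26.39]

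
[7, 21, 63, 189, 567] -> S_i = 7*3^i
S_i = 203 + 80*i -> [203, 283, 363, 443, 523]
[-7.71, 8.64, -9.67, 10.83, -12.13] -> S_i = -7.71*(-1.12)^i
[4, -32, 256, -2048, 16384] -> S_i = 4*-8^i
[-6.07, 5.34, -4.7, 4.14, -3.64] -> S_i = -6.07*(-0.88)^i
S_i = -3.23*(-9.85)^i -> [-3.23, 31.82, -313.38, 3086.82, -30405.17]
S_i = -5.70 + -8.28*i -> [-5.7, -13.98, -22.26, -30.54, -38.82]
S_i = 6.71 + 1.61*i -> [6.71, 8.32, 9.93, 11.54, 13.15]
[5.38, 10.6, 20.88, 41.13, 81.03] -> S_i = 5.38*1.97^i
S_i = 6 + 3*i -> [6, 9, 12, 15, 18]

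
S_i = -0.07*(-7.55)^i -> [-0.07, 0.53, -3.99, 30.13, -227.45]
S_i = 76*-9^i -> [76, -684, 6156, -55404, 498636]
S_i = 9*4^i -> [9, 36, 144, 576, 2304]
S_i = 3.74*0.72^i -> [3.74, 2.69, 1.94, 1.4, 1.01]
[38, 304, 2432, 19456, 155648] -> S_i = 38*8^i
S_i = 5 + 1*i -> [5, 6, 7, 8, 9]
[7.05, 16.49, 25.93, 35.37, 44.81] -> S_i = 7.05 + 9.44*i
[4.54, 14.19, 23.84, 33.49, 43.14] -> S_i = 4.54 + 9.65*i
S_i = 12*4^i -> [12, 48, 192, 768, 3072]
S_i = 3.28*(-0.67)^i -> [3.28, -2.2, 1.47, -0.99, 0.66]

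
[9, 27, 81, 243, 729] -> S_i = 9*3^i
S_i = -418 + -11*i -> [-418, -429, -440, -451, -462]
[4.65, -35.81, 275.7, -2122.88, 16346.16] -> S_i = 4.65*(-7.70)^i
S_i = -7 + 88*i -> [-7, 81, 169, 257, 345]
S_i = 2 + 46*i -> [2, 48, 94, 140, 186]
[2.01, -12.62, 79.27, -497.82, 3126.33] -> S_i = 2.01*(-6.28)^i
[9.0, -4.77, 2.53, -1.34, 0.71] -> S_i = 9.00*(-0.53)^i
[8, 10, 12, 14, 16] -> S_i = 8 + 2*i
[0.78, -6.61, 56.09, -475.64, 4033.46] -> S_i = 0.78*(-8.48)^i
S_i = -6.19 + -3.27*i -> [-6.19, -9.46, -12.73, -16.0, -19.27]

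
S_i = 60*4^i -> [60, 240, 960, 3840, 15360]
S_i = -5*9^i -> [-5, -45, -405, -3645, -32805]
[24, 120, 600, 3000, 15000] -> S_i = 24*5^i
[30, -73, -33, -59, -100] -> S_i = Random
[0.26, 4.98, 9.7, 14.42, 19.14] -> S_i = 0.26 + 4.72*i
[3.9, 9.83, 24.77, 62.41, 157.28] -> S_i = 3.90*2.52^i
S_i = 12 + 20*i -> [12, 32, 52, 72, 92]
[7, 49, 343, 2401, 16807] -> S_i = 7*7^i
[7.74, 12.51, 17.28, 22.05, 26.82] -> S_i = 7.74 + 4.77*i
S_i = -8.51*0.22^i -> [-8.51, -1.87, -0.41, -0.09, -0.02]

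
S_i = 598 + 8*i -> [598, 606, 614, 622, 630]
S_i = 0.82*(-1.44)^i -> [0.82, -1.18, 1.7, -2.45, 3.53]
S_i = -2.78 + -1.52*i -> [-2.78, -4.3, -5.82, -7.34, -8.86]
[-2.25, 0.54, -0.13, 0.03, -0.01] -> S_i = -2.25*(-0.24)^i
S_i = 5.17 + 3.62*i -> [5.17, 8.79, 12.41, 16.03, 19.65]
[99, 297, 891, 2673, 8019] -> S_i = 99*3^i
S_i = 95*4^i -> [95, 380, 1520, 6080, 24320]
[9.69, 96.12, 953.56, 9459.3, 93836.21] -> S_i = 9.69*9.92^i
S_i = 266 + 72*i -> [266, 338, 410, 482, 554]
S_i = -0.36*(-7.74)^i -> [-0.36, 2.79, -21.57, 166.93, -1292.01]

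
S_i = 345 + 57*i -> [345, 402, 459, 516, 573]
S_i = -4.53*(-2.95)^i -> [-4.53, 13.36, -39.42, 116.3, -343.07]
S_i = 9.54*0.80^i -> [9.54, 7.63, 6.11, 4.88, 3.91]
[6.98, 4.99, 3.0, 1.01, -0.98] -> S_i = 6.98 + -1.99*i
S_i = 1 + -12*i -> [1, -11, -23, -35, -47]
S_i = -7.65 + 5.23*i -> [-7.65, -2.42, 2.81, 8.04, 13.27]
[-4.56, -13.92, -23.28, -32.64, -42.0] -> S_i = -4.56 + -9.36*i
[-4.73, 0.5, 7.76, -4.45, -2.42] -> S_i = Random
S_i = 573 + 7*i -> [573, 580, 587, 594, 601]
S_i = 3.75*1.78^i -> [3.75, 6.68, 11.88, 21.15, 37.65]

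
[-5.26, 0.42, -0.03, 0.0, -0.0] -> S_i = -5.26*(-0.08)^i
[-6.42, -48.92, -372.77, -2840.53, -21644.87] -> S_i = -6.42*7.62^i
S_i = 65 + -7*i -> [65, 58, 51, 44, 37]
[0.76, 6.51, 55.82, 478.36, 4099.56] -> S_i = 0.76*8.57^i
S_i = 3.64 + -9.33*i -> [3.64, -5.69, -15.02, -24.35, -33.68]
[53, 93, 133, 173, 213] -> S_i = 53 + 40*i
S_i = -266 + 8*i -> [-266, -258, -250, -242, -234]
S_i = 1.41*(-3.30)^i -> [1.41, -4.65, 15.35, -50.67, 167.21]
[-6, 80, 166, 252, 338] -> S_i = -6 + 86*i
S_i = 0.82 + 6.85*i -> [0.82, 7.67, 14.52, 21.37, 28.22]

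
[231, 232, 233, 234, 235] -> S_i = 231 + 1*i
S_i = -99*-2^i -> [-99, 198, -396, 792, -1584]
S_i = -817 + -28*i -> [-817, -845, -873, -901, -929]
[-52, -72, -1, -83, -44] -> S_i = Random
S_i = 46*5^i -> [46, 230, 1150, 5750, 28750]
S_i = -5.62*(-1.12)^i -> [-5.62, 6.29, -7.05, 7.9, -8.84]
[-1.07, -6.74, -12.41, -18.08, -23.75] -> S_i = -1.07 + -5.67*i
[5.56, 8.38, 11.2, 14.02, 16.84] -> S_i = 5.56 + 2.82*i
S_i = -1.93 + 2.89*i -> [-1.93, 0.96, 3.85, 6.74, 9.63]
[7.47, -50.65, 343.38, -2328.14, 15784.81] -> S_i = 7.47*(-6.78)^i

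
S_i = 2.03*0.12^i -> [2.03, 0.24, 0.03, 0.0, 0.0]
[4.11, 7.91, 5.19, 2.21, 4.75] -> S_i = Random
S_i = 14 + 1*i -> [14, 15, 16, 17, 18]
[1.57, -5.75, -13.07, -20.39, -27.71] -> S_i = 1.57 + -7.32*i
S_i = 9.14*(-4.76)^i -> [9.14, -43.51, 207.09, -985.75, 4692.17]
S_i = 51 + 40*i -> [51, 91, 131, 171, 211]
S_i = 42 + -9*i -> [42, 33, 24, 15, 6]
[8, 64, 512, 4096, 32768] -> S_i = 8*8^i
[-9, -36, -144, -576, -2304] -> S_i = -9*4^i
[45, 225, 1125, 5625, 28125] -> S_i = 45*5^i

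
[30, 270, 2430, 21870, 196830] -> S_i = 30*9^i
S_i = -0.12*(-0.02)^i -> [-0.12, 0.0, -0.0, 0.0, -0.0]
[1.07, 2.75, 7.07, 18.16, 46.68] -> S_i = 1.07*2.57^i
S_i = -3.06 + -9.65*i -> [-3.06, -12.71, -22.36, -32.01, -41.66]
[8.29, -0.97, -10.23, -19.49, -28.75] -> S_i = 8.29 + -9.26*i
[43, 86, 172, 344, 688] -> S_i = 43*2^i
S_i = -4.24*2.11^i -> [-4.24, -8.95, -18.88, -39.83, -84.04]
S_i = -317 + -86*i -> [-317, -403, -489, -575, -661]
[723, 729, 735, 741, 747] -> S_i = 723 + 6*i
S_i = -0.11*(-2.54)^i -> [-0.11, 0.28, -0.71, 1.8, -4.58]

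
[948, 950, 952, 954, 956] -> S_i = 948 + 2*i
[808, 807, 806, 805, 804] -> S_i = 808 + -1*i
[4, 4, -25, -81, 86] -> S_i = Random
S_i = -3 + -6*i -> [-3, -9, -15, -21, -27]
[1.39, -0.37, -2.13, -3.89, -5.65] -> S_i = 1.39 + -1.76*i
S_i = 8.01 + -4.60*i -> [8.01, 3.41, -1.19, -5.79, -10.39]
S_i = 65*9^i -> [65, 585, 5265, 47385, 426465]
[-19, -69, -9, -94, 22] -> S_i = Random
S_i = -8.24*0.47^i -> [-8.24, -3.87, -1.82, -0.86, -0.4]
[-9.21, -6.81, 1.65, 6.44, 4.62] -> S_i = Random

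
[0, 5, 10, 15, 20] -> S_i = 0 + 5*i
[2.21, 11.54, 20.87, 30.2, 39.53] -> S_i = 2.21 + 9.33*i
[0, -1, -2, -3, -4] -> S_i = 0 + -1*i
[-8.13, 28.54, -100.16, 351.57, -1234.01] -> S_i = -8.13*(-3.51)^i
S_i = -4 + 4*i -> [-4, 0, 4, 8, 12]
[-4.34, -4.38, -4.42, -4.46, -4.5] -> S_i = -4.34 + -0.04*i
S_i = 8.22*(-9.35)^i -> [8.22, -76.86, 718.61, -6719.03, 62822.94]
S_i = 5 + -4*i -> [5, 1, -3, -7, -11]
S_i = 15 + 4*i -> [15, 19, 23, 27, 31]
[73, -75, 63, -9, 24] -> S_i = Random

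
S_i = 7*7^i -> [7, 49, 343, 2401, 16807]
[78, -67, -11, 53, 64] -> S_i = Random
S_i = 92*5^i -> [92, 460, 2300, 11500, 57500]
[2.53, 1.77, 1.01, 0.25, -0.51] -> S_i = 2.53 + -0.76*i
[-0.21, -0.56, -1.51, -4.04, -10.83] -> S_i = -0.21*2.68^i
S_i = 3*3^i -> [3, 9, 27, 81, 243]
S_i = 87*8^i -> [87, 696, 5568, 44544, 356352]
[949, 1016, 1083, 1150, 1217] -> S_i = 949 + 67*i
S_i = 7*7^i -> [7, 49, 343, 2401, 16807]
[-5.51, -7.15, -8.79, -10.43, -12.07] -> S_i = -5.51 + -1.64*i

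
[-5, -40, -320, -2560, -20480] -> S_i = -5*8^i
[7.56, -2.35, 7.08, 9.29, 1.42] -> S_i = Random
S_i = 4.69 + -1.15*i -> [4.69, 3.54, 2.39, 1.24, 0.09]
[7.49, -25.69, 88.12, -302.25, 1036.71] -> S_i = 7.49*(-3.43)^i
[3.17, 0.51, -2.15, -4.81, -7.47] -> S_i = 3.17 + -2.66*i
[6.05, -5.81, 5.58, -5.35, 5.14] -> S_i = 6.05*(-0.96)^i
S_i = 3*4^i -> [3, 12, 48, 192, 768]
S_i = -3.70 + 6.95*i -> [-3.7, 3.25, 10.2, 17.15, 24.1]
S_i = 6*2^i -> [6, 12, 24, 48, 96]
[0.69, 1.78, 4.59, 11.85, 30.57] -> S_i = 0.69*2.58^i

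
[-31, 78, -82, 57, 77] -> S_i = Random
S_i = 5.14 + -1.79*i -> [5.14, 3.35, 1.56, -0.23, -2.02]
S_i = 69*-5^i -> [69, -345, 1725, -8625, 43125]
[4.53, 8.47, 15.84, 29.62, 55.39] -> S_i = 4.53*1.87^i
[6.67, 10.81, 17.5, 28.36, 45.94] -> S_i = 6.67*1.62^i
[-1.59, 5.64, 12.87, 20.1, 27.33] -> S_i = -1.59 + 7.23*i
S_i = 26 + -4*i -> [26, 22, 18, 14, 10]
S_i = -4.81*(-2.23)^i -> [-4.81, 10.73, -23.92, 53.34, -118.95]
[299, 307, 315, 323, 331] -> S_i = 299 + 8*i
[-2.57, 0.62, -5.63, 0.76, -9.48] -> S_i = Random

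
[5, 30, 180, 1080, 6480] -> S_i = 5*6^i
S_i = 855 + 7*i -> [855, 862, 869, 876, 883]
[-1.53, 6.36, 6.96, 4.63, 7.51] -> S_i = Random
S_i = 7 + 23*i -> [7, 30, 53, 76, 99]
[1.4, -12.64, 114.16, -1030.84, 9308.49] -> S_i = 1.40*(-9.03)^i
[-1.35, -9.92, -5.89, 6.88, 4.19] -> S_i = Random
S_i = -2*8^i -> [-2, -16, -128, -1024, -8192]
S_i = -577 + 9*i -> [-577, -568, -559, -550, -541]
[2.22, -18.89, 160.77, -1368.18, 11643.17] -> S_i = 2.22*(-8.51)^i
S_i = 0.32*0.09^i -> [0.32, 0.03, 0.0, 0.0, 0.0]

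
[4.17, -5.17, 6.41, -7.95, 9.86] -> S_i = 4.17*(-1.24)^i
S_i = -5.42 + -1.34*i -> [-5.42, -6.76, -8.1, -9.44, -10.78]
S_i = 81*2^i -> [81, 162, 324, 648, 1296]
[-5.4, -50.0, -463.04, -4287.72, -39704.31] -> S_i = -5.40*9.26^i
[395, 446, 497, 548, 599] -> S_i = 395 + 51*i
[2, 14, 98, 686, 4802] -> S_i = 2*7^i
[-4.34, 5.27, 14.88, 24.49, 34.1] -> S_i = -4.34 + 9.61*i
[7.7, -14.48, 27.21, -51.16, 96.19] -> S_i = 7.70*(-1.88)^i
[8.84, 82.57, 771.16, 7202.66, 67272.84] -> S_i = 8.84*9.34^i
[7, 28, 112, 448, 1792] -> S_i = 7*4^i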